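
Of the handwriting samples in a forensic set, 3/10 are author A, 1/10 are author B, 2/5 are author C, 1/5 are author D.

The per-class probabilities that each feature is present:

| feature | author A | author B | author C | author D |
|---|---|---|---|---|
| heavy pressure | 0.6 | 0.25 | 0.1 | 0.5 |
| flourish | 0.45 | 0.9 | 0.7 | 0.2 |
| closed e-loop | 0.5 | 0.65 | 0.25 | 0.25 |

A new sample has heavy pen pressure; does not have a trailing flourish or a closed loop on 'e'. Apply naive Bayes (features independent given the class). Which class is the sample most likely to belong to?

author D

author A: 0.3 × 0.6 × (1−0.45) × (1−0.5) = 0.0495
author B: 0.1 × 0.25 × (1−0.9) × (1−0.65) = 0.000875
author C: 0.4 × 0.1 × (1−0.7) × (1−0.25) = 0.009
author D: 0.2 × 0.5 × (1−0.2) × (1−0.25) = 0.06
Highest score → author D.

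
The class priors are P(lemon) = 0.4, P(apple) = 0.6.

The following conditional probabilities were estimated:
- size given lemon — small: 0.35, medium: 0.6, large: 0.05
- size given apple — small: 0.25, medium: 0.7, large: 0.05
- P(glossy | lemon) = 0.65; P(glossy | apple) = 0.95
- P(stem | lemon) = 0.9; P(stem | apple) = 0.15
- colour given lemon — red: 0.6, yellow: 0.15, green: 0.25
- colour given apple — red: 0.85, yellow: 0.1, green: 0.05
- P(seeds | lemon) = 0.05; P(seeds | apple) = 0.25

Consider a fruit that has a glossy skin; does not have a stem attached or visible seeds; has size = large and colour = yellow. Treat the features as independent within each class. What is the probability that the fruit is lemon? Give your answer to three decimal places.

0.093

lemon: 0.4 × 0.05 × 0.65 × (1−0.9) × 0.15 × (1−0.05) = 0.00018525
apple: 0.6 × 0.05 × 0.95 × (1−0.15) × 0.1 × (1−0.25) = 0.001816875
P(lemon | x) = 0.00018525 / 0.002002125 ≈ 0.093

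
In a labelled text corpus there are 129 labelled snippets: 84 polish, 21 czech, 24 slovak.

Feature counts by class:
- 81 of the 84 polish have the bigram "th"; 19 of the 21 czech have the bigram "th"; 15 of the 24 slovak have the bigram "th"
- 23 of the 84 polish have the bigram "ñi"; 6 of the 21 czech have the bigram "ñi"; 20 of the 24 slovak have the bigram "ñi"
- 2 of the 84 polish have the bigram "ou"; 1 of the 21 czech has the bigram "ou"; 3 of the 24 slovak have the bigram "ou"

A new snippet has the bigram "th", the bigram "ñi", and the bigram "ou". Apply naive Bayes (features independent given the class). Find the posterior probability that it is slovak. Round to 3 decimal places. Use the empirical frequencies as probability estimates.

polish: (84/129) × (81/84) × (23/84) × (2/84) ≈ 0.0040935
czech: (21/129) × (19/21) × (6/21) × (1/21) ≈ 0.0020039
slovak: (24/129) × (15/24) × (20/24) × (3/24) ≈ 0.0121124
P(slovak | x) = 0.0121124 / 0.0182098 ≈ 0.665

0.665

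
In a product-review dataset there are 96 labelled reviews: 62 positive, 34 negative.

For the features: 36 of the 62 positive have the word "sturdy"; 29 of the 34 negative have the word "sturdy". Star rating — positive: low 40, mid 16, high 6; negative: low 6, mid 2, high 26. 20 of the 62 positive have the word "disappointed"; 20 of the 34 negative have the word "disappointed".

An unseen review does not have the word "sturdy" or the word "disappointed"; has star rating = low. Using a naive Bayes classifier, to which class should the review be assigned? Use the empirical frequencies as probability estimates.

positive: (62/96) × (26/62) × (40/62) × (42/62) ≈ 0.118366
negative: (34/96) × (5/34) × (6/34) × (14/34) ≈ 0.0037846
Highest score → positive.

positive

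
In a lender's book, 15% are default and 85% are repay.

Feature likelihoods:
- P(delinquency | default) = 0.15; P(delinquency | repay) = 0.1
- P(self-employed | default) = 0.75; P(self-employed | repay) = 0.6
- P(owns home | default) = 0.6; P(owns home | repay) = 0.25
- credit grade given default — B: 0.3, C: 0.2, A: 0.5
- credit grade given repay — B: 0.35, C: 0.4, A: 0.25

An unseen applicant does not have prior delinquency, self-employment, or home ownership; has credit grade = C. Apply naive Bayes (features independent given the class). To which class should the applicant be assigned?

repay

default: 0.15 × (1−0.15) × (1−0.75) × (1−0.6) × 0.2 = 0.00255
repay: 0.85 × (1−0.1) × (1−0.6) × (1−0.25) × 0.4 = 0.0918
Highest score → repay.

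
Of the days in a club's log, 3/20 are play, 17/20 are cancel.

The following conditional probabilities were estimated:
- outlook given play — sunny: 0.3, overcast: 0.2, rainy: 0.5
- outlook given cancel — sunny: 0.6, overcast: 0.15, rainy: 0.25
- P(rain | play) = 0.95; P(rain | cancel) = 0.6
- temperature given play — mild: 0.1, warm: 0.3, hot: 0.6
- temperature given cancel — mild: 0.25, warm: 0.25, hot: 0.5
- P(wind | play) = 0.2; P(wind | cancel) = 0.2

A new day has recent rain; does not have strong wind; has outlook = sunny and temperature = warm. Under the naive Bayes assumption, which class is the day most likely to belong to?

play: 0.15 × 0.3 × 0.95 × 0.3 × (1−0.2) = 0.01026
cancel: 0.85 × 0.6 × 0.6 × 0.25 × (1−0.2) = 0.0612
Highest score → cancel.

cancel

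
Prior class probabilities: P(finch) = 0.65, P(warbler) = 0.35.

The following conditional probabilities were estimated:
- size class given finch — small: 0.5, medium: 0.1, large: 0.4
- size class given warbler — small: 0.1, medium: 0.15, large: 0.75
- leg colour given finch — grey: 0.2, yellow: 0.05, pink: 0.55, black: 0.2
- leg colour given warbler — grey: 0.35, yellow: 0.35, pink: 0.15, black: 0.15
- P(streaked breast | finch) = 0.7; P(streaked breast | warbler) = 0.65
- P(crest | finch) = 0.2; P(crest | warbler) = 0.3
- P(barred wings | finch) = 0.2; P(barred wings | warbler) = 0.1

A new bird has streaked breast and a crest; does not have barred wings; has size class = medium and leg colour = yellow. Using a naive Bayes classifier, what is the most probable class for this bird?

finch: 0.65 × 0.1 × 0.05 × 0.7 × 0.2 × (1−0.2) = 0.000364
warbler: 0.35 × 0.15 × 0.35 × 0.65 × 0.3 × (1−0.1) = 0.0032248125
Highest score → warbler.

warbler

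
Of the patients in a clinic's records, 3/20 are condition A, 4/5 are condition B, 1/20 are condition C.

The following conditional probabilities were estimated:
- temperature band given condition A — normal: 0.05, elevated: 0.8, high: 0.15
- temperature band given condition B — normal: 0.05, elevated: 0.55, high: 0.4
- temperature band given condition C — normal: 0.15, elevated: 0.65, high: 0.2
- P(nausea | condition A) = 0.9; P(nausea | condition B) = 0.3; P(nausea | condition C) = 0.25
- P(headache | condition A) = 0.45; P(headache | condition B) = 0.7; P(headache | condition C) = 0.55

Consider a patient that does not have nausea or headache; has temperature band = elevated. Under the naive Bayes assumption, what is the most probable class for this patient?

condition A: 0.15 × 0.8 × (1−0.9) × (1−0.45) = 0.0066
condition B: 0.8 × 0.55 × (1−0.3) × (1−0.7) = 0.0924
condition C: 0.05 × 0.65 × (1−0.25) × (1−0.55) = 0.01096875
Highest score → condition B.

condition B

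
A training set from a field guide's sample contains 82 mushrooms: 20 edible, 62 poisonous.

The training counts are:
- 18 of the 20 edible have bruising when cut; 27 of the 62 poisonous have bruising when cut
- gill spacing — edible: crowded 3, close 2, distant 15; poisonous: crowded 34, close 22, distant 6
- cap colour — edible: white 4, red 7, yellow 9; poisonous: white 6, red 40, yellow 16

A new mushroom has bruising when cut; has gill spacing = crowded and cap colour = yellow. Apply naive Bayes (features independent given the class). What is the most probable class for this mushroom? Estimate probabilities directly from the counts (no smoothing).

poisonous

edible: (20/82) × (18/20) × (3/20) × (9/20) ≈ 0.0148171
poisonous: (62/82) × (27/62) × (34/62) × (16/62) ≈ 0.0465978
Highest score → poisonous.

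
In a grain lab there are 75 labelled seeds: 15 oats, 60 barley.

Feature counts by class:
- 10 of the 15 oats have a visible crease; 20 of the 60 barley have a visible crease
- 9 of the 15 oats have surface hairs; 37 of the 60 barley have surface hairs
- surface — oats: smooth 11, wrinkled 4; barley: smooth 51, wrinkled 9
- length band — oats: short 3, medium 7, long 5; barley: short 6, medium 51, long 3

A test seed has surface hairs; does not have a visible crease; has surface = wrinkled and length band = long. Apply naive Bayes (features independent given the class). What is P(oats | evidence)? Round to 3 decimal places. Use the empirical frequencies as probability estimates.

oats: (15/75) × (5/15) × (9/15) × (4/15) × (5/15) ≈ 0.00355556
barley: (60/75) × (40/60) × (37/60) × (9/60) × (3/60) ≈ 0.00246667
P(oats | x) = 0.00355556 / 0.00602223 ≈ 0.590

0.590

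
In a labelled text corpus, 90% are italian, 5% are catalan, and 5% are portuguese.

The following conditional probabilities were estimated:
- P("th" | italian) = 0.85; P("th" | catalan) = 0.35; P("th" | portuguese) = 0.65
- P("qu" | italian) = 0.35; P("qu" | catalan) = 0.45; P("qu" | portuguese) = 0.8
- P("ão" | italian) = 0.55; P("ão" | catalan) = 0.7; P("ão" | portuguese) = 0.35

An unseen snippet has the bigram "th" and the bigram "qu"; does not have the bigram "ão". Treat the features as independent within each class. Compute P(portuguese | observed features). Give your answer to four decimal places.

0.1209

italian: 0.9 × 0.85 × 0.35 × (1−0.55) = 0.1204875
catalan: 0.05 × 0.35 × 0.45 × (1−0.7) = 0.0023625
portuguese: 0.05 × 0.65 × 0.8 × (1−0.35) = 0.0169
P(portuguese | x) = 0.0169 / 0.13975 ≈ 0.1209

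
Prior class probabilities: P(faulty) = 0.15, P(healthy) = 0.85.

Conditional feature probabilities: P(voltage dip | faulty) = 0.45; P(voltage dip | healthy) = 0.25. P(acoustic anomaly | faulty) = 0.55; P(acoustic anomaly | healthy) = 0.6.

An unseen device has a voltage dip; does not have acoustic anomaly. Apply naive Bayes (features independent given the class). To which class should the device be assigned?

faulty: 0.15 × 0.45 × (1−0.55) = 0.030375
healthy: 0.85 × 0.25 × (1−0.6) = 0.085
Highest score → healthy.

healthy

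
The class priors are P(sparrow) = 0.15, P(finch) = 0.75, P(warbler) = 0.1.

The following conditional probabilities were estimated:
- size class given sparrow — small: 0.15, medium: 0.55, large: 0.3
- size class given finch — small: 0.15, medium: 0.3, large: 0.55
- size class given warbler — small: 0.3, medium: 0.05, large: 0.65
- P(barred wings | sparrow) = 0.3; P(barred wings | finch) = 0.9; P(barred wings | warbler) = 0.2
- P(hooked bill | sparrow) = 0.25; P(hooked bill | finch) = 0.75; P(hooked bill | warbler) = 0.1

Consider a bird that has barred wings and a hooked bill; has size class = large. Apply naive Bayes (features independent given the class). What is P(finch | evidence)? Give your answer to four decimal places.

sparrow: 0.15 × 0.3 × 0.3 × 0.25 = 0.003375
finch: 0.75 × 0.55 × 0.9 × 0.75 = 0.2784375
warbler: 0.1 × 0.65 × 0.2 × 0.1 = 0.0013
P(finch | x) = 0.2784375 / 0.2831125 ≈ 0.9835

0.9835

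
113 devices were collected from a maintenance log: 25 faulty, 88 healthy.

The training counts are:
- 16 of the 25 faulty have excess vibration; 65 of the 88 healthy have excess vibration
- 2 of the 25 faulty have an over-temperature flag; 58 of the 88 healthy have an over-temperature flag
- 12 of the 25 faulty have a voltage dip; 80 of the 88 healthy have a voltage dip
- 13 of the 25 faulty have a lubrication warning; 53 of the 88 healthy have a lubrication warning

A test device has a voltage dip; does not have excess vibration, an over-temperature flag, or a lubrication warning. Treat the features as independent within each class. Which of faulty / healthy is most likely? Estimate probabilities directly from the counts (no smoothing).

faulty: (25/113) × (9/25) × (23/25) × (12/25) × (12/25) ≈ 0.0168824
healthy: (88/113) × (23/88) × (30/88) × (80/88) × (35/88) ≈ 0.0250888
Highest score → healthy.

healthy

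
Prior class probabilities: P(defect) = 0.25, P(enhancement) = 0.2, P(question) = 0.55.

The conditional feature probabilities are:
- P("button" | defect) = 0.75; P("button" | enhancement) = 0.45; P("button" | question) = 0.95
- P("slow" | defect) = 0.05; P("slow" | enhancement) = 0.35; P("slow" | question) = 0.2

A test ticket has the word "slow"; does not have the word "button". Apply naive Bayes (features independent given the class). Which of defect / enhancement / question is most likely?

enhancement

defect: 0.25 × (1−0.75) × 0.05 = 0.003125
enhancement: 0.2 × (1−0.45) × 0.35 = 0.0385
question: 0.55 × (1−0.95) × 0.2 = 0.0055
Highest score → enhancement.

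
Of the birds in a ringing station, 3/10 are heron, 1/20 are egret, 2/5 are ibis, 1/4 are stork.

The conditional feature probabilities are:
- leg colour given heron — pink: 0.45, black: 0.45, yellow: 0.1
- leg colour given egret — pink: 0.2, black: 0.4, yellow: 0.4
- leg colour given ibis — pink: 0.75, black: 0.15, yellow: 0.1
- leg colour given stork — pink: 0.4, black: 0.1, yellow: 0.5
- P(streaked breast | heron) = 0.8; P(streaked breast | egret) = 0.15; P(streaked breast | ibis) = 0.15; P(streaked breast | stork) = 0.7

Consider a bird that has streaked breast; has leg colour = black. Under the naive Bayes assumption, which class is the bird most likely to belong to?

heron: 0.3 × 0.45 × 0.8 = 0.108
egret: 0.05 × 0.4 × 0.15 = 0.003
ibis: 0.4 × 0.15 × 0.15 = 0.009
stork: 0.25 × 0.1 × 0.7 = 0.0175
Highest score → heron.

heron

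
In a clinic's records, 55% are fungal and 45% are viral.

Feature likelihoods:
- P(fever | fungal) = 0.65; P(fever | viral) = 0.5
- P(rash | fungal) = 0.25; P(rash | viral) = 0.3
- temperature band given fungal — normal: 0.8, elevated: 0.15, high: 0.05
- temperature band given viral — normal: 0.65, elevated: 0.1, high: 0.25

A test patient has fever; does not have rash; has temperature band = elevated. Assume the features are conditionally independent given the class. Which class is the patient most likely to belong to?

fungal: 0.55 × 0.65 × (1−0.25) × 0.15 = 0.04021875
viral: 0.45 × 0.5 × (1−0.3) × 0.1 = 0.01575
Highest score → fungal.

fungal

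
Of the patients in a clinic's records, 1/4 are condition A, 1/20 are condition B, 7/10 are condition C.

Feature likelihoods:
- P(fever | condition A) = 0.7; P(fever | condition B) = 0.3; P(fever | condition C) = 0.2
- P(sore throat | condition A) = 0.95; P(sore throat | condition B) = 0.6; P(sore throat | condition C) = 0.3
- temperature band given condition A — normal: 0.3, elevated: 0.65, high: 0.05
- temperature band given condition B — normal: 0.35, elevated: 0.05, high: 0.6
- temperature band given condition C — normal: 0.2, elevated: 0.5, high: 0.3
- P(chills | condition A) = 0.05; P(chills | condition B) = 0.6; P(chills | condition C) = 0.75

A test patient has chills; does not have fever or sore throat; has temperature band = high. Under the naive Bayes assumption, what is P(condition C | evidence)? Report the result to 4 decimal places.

condition A: 0.25 × (1−0.7) × (1−0.95) × 0.05 × 0.05 = 0.000009375
condition B: 0.05 × (1−0.3) × (1−0.6) × 0.6 × 0.6 = 0.00504
condition C: 0.7 × (1−0.2) × (1−0.3) × 0.3 × 0.75 = 0.0882
P(condition C | x) = 0.0882 / 0.093249375 ≈ 0.9459

0.9459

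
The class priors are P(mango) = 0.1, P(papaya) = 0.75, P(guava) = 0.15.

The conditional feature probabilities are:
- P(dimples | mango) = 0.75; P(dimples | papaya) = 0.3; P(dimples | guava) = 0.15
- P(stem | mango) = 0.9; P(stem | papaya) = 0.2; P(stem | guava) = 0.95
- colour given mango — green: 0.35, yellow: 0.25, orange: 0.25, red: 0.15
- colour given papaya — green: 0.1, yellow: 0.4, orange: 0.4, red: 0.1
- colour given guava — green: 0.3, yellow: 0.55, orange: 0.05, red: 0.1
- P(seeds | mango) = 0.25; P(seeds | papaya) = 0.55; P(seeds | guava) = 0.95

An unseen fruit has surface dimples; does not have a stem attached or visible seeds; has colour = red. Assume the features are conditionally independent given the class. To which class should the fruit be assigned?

mango: 0.1 × 0.75 × (1−0.9) × 0.15 × (1−0.25) = 0.00084375
papaya: 0.75 × 0.3 × (1−0.2) × 0.1 × (1−0.55) = 0.0081
guava: 0.15 × 0.15 × (1−0.95) × 0.1 × (1−0.95) = 0.000005625
Highest score → papaya.

papaya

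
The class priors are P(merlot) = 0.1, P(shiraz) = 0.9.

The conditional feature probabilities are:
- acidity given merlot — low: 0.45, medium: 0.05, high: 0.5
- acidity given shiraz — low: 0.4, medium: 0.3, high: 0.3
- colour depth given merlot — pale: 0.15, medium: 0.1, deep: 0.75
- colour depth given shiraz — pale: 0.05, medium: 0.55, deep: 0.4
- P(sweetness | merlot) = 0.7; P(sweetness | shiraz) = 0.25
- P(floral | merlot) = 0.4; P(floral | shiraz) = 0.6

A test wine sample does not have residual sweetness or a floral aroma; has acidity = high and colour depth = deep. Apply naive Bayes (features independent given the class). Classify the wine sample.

shiraz

merlot: 0.1 × 0.5 × 0.75 × (1−0.7) × (1−0.4) = 0.00675
shiraz: 0.9 × 0.3 × 0.4 × (1−0.25) × (1−0.6) = 0.0324
Highest score → shiraz.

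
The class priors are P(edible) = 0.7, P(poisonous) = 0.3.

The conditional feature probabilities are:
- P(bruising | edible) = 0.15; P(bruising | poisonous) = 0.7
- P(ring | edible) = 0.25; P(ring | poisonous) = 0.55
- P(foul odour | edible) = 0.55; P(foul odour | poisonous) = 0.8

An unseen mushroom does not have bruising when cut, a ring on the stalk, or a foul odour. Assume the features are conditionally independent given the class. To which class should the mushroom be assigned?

edible

edible: 0.7 × (1−0.15) × (1−0.25) × (1−0.55) = 0.2008125
poisonous: 0.3 × (1−0.7) × (1−0.55) × (1−0.8) = 0.0081
Highest score → edible.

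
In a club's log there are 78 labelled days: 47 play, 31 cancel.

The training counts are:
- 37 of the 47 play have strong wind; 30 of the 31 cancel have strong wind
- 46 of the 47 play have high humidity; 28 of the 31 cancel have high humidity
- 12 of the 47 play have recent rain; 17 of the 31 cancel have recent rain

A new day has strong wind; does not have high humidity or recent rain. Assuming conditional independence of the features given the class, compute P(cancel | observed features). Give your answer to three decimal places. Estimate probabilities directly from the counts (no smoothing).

play: (47/78) × (37/47) × (1/47) × (35/47) ≈ 0.00751587
cancel: (31/78) × (30/31) × (3/31) × (14/31) ≈ 0.0168094
P(cancel | x) = 0.0168094 / 0.02432527 ≈ 0.691

0.691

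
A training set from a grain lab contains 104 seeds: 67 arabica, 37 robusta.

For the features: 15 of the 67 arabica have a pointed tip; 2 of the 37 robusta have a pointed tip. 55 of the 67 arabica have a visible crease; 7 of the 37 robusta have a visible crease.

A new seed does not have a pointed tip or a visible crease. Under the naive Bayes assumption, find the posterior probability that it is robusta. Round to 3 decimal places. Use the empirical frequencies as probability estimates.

0.753

arabica: (67/104) × (52/67) × (12/67) ≈ 0.0895522
robusta: (37/104) × (35/37) × (30/37) ≈ 0.272869
P(robusta | x) = 0.272869 / 0.3624212 ≈ 0.753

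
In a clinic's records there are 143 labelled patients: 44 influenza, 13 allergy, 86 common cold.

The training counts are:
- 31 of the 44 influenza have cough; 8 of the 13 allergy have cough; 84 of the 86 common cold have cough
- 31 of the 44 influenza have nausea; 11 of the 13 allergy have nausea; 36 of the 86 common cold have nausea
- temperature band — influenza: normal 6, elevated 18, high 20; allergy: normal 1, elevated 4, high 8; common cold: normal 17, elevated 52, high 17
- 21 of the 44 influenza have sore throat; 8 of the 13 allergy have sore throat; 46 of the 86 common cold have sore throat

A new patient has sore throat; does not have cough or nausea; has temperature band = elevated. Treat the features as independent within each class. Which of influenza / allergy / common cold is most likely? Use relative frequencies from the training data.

influenza: (44/143) × (13/44) × (13/44) × (18/44) × (21/44) ≈ 0.00524426
allergy: (13/143) × (5/13) × (2/13) × (4/13) × (8/13) ≈ 0.00101855
common cold: (86/143) × (2/86) × (50/86) × (52/86) × (46/86) ≈ 0.00262984
Highest score → influenza.

influenza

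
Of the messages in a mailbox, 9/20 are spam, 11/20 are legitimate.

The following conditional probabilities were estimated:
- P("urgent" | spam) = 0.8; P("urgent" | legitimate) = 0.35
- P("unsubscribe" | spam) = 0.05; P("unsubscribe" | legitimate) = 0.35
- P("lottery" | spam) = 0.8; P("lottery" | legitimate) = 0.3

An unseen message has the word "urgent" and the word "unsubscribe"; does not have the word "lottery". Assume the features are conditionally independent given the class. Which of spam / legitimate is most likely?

spam: 0.45 × 0.8 × 0.05 × (1−0.8) = 0.0036
legitimate: 0.55 × 0.35 × 0.35 × (1−0.3) = 0.0471625
Highest score → legitimate.

legitimate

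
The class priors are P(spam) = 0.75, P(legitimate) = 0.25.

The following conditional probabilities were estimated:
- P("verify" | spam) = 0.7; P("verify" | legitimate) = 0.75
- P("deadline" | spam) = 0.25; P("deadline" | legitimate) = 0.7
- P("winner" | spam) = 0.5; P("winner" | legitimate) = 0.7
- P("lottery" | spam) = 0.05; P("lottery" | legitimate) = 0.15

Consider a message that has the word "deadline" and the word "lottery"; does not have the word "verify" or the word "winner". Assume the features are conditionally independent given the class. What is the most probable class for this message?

legitimate

spam: 0.75 × (1−0.7) × 0.25 × (1−0.5) × 0.05 = 0.00140625
legitimate: 0.25 × (1−0.75) × 0.7 × (1−0.7) × 0.15 = 0.00196875
Highest score → legitimate.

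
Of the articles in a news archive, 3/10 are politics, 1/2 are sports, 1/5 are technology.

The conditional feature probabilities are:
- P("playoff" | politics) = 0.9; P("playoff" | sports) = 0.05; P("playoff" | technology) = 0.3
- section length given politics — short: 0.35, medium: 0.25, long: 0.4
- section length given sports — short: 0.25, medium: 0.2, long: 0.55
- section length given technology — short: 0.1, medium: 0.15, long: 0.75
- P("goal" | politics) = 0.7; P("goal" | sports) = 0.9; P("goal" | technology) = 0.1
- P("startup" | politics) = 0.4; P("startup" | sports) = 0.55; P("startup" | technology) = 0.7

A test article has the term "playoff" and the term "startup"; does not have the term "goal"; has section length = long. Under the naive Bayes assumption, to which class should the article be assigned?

technology

politics: 0.3 × 0.9 × 0.4 × (1−0.7) × 0.4 = 0.01296
sports: 0.5 × 0.05 × 0.55 × (1−0.9) × 0.55 = 0.00075625
technology: 0.2 × 0.3 × 0.75 × (1−0.1) × 0.7 = 0.02835
Highest score → technology.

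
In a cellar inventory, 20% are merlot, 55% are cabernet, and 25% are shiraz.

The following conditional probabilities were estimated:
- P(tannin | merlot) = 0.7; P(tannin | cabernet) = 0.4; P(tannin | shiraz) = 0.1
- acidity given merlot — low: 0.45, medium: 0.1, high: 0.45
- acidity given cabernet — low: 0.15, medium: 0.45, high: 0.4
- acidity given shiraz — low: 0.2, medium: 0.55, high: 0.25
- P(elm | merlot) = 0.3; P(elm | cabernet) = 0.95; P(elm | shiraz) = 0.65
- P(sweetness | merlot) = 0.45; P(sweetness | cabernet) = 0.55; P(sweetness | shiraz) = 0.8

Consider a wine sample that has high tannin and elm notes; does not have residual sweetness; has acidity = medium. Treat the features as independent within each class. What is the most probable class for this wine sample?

merlot: 0.2 × 0.7 × 0.1 × 0.3 × (1−0.45) = 0.00231
cabernet: 0.55 × 0.4 × 0.45 × 0.95 × (1−0.55) = 0.0423225
shiraz: 0.25 × 0.1 × 0.55 × 0.65 × (1−0.8) = 0.0017875
Highest score → cabernet.

cabernet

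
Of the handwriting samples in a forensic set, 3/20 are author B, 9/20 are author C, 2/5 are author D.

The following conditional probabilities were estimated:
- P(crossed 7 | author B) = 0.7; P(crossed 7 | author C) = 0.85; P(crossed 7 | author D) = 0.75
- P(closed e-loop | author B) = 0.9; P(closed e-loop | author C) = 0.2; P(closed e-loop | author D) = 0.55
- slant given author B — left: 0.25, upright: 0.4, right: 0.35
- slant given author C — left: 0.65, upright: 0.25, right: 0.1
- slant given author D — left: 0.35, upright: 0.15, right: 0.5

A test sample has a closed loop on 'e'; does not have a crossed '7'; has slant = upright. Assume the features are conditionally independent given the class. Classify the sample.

author B: 0.15 × (1−0.7) × 0.9 × 0.4 = 0.0162
author C: 0.45 × (1−0.85) × 0.2 × 0.25 = 0.003375
author D: 0.4 × (1−0.75) × 0.55 × 0.15 = 0.00825
Highest score → author B.

author B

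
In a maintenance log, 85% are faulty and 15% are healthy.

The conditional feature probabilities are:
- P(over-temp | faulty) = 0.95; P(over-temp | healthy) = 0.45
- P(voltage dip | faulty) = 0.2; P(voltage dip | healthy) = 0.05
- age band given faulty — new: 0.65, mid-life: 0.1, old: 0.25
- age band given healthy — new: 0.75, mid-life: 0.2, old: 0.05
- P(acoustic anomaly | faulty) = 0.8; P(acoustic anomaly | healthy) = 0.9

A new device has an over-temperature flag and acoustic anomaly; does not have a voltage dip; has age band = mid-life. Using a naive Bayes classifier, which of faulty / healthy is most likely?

faulty

faulty: 0.85 × 0.95 × (1−0.2) × 0.1 × 0.8 = 0.05168
healthy: 0.15 × 0.45 × (1−0.05) × 0.2 × 0.9 = 0.0115425
Highest score → faulty.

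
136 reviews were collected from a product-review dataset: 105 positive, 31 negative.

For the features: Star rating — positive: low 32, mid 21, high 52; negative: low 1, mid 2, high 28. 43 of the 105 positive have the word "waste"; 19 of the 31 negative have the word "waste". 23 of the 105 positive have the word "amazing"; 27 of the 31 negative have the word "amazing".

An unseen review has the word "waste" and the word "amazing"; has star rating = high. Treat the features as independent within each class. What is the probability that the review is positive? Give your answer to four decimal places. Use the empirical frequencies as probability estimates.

positive: (105/136) × (52/105) × (43/105) × (23/105) ≈ 0.0342991
negative: (31/136) × (28/31) × (19/31) × (27/31) ≈ 0.109904
P(positive | x) = 0.0342991 / 0.1442031 ≈ 0.2379

0.2379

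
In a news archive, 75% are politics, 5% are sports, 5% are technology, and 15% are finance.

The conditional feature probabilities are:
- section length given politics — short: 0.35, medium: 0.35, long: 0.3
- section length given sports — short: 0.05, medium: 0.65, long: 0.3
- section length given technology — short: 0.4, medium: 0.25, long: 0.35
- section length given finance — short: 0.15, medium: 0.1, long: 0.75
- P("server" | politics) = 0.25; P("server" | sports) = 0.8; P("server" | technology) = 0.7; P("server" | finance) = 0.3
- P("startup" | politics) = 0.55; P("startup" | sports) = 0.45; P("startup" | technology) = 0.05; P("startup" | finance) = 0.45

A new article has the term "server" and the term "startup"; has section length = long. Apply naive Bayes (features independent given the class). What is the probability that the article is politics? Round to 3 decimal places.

0.593

politics: 0.75 × 0.3 × 0.25 × 0.55 = 0.0309375
sports: 0.05 × 0.3 × 0.8 × 0.45 = 0.0054
technology: 0.05 × 0.35 × 0.7 × 0.05 = 0.0006125
finance: 0.15 × 0.75 × 0.3 × 0.45 = 0.0151875
P(politics | x) = 0.0309375 / 0.0521375 ≈ 0.593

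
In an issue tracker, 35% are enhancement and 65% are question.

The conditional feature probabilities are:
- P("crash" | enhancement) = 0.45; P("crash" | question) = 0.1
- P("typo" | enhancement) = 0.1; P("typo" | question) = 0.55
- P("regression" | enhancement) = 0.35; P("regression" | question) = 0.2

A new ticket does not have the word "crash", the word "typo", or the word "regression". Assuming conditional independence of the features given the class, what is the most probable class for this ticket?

enhancement: 0.35 × (1−0.45) × (1−0.1) × (1−0.35) = 0.1126125
question: 0.65 × (1−0.1) × (1−0.55) × (1−0.2) = 0.2106
Highest score → question.

question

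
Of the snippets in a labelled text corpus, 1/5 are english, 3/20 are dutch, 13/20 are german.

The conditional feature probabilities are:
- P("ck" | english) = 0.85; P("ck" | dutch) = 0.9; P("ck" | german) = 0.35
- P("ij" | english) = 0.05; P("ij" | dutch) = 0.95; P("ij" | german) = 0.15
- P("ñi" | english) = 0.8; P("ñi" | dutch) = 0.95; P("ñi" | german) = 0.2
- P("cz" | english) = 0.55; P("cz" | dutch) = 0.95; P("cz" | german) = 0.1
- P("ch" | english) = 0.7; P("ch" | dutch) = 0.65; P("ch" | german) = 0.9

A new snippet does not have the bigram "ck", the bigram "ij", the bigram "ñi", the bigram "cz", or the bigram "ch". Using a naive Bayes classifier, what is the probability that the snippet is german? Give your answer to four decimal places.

0.9711

english: 0.2 × (1−0.85) × (1−0.05) × (1−0.8) × (1−0.55) × (1−0.7) = 0.0007695
dutch: 0.15 × (1−0.9) × (1−0.95) × (1−0.95) × (1−0.95) × (1−0.65) = 0.00000065625
german: 0.65 × (1−0.35) × (1−0.15) × (1−0.2) × (1−0.1) × (1−0.9) = 0.025857
P(german | x) = 0.025857 / 0.02662715625 ≈ 0.9711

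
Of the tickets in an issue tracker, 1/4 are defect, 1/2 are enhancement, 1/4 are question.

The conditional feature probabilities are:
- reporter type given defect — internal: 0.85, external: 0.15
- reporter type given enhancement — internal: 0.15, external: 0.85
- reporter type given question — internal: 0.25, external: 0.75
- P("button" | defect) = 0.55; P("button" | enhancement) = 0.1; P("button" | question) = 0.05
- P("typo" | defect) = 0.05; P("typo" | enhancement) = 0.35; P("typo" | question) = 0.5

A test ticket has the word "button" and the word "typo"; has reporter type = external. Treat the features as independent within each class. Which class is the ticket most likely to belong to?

defect: 0.25 × 0.15 × 0.55 × 0.05 = 0.00103125
enhancement: 0.5 × 0.85 × 0.1 × 0.35 = 0.014875
question: 0.25 × 0.75 × 0.05 × 0.5 = 0.0046875
Highest score → enhancement.

enhancement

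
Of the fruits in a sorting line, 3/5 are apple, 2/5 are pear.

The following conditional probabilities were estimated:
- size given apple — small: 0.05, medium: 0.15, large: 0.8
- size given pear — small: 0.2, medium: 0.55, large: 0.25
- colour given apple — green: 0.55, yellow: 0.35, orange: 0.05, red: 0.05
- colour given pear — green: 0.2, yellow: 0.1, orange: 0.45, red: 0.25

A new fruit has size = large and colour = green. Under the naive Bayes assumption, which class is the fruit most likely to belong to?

apple

apple: 0.6 × 0.8 × 0.55 = 0.264
pear: 0.4 × 0.25 × 0.2 = 0.02
Highest score → apple.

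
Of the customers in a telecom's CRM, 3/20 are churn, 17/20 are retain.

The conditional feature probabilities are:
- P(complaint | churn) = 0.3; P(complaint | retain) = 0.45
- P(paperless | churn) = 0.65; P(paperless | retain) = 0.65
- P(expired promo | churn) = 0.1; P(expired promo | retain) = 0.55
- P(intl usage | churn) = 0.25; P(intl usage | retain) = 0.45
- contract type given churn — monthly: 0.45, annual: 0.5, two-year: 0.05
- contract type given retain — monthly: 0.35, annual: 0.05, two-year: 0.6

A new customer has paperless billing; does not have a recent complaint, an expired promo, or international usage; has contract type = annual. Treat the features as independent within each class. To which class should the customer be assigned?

churn: 0.15 × (1−0.3) × 0.65 × (1−0.1) × (1−0.25) × 0.5 = 0.023034375
retain: 0.85 × (1−0.45) × 0.65 × (1−0.55) × (1−0.45) × 0.05 = 0.003760453125
Highest score → churn.

churn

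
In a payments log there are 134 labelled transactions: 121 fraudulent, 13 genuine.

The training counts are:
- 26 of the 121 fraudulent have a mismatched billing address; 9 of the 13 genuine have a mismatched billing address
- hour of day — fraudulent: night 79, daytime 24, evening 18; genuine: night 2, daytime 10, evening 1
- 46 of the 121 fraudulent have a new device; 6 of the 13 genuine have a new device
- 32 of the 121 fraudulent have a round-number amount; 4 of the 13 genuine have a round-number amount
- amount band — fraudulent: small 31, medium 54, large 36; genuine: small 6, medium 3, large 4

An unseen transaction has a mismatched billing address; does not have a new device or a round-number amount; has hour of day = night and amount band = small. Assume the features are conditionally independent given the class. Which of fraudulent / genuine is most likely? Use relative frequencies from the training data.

fraudulent

fraudulent: (121/134) × (26/121) × (79/121) × (75/121) × (89/121) × (31/121) ≈ 0.0147968
genuine: (13/134) × (9/13) × (2/13) × (7/13) × (9/13) × (6/13) ≈ 0.00177781
Highest score → fraudulent.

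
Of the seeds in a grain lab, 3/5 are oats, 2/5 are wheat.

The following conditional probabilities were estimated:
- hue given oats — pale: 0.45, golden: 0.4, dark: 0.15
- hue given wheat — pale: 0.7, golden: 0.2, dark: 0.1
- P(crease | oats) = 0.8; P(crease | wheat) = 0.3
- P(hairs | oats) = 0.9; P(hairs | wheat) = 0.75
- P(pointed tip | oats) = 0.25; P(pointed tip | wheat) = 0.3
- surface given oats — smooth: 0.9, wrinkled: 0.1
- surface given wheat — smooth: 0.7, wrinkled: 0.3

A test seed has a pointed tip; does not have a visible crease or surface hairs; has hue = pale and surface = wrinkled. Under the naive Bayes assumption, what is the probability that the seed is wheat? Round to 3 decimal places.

oats: 0.6 × 0.45 × (1−0.8) × (1−0.9) × 0.25 × 0.1 = 0.000135
wheat: 0.4 × 0.7 × (1−0.3) × (1−0.75) × 0.3 × 0.3 = 0.00441
P(wheat | x) = 0.00441 / 0.004545 ≈ 0.970

0.970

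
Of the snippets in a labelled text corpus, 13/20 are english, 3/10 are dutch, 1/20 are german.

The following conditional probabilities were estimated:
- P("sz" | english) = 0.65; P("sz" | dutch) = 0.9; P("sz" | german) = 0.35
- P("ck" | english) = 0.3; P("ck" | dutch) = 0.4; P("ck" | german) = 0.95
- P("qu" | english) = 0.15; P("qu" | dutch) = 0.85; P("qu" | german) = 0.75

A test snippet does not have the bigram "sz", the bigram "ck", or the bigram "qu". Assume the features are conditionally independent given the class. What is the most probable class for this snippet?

english: 0.65 × (1−0.65) × (1−0.3) × (1−0.15) = 0.1353625
dutch: 0.3 × (1−0.9) × (1−0.4) × (1−0.85) = 0.0027
german: 0.05 × (1−0.35) × (1−0.95) × (1−0.75) = 0.00040625
Highest score → english.

english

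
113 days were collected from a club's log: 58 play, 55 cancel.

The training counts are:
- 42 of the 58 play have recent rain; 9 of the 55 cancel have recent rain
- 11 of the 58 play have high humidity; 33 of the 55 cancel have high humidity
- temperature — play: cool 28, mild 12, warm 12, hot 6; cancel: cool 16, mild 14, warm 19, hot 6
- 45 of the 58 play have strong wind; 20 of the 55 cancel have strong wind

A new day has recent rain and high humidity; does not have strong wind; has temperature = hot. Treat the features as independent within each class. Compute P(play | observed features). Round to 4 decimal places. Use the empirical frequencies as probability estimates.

play: (58/113) × (42/58) × (11/58) × (6/58) × (13/58) ≈ 0.00163446
cancel: (55/113) × (9/55) × (33/55) × (6/55) × (35/55) ≈ 0.00331749
P(play | x) = 0.00163446 / 0.00495195 ≈ 0.3301

0.3301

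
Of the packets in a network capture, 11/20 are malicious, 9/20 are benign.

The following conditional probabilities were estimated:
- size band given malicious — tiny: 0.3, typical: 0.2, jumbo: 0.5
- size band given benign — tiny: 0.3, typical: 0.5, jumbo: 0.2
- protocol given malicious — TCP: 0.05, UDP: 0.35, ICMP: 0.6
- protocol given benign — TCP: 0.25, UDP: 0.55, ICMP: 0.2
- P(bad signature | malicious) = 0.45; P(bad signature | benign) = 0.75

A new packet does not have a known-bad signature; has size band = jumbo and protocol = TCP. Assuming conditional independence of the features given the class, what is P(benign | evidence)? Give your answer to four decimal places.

malicious: 0.55 × 0.5 × 0.05 × (1−0.45) = 0.0075625
benign: 0.45 × 0.2 × 0.25 × (1−0.75) = 0.005625
P(benign | x) = 0.005625 / 0.0131875 ≈ 0.4265

0.4265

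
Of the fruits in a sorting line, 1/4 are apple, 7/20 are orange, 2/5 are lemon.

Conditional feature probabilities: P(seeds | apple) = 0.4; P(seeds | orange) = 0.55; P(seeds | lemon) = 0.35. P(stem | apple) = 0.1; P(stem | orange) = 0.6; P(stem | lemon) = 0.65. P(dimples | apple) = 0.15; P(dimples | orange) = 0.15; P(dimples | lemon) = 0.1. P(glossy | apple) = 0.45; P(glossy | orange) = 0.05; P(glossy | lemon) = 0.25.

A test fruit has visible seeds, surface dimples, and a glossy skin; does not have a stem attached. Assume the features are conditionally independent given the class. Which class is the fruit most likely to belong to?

apple

apple: 0.25 × 0.4 × (1−0.1) × 0.15 × 0.45 = 0.006075
orange: 0.35 × 0.55 × (1−0.6) × 0.15 × 0.05 = 0.0005775
lemon: 0.4 × 0.35 × (1−0.65) × 0.1 × 0.25 = 0.001225
Highest score → apple.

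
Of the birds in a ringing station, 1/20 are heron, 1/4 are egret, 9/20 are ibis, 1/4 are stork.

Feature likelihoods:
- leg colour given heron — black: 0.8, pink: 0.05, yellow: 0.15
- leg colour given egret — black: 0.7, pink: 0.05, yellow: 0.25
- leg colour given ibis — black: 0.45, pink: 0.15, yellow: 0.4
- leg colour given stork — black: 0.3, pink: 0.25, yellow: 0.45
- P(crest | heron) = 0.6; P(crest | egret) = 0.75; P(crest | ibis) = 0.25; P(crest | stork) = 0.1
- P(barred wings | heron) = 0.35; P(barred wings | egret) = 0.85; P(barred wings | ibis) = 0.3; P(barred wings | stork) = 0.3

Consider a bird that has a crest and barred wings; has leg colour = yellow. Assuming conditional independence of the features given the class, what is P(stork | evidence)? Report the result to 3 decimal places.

0.058

heron: 0.05 × 0.15 × 0.6 × 0.35 = 0.001575
egret: 0.25 × 0.25 × 0.75 × 0.85 = 0.03984375
ibis: 0.45 × 0.4 × 0.25 × 0.3 = 0.0135
stork: 0.25 × 0.45 × 0.1 × 0.3 = 0.003375
P(stork | x) = 0.003375 / 0.05829375 ≈ 0.058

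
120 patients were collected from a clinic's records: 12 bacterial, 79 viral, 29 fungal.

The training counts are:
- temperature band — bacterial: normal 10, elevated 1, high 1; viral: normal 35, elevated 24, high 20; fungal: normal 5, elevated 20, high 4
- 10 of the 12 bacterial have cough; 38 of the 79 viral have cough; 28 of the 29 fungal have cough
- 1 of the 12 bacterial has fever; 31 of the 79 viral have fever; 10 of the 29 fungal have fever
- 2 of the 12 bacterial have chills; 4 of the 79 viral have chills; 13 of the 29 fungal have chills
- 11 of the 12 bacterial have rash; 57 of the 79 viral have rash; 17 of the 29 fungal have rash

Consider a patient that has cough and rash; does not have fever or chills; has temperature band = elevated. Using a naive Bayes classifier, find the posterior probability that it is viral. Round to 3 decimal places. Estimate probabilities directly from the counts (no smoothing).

0.507

bacterial: (12/120) × (1/12) × (10/12) × (11/12) × (10/12) × (11/12) ≈ 0.00486272
viral: (79/120) × (24/79) × (38/79) × (48/79) × (75/79) × (57/79) ≈ 0.0400389
fungal: (29/120) × (20/29) × (28/29) × (19/29) × (16/29) × (17/29) ≈ 0.0340987
P(viral | x) = 0.0400389 / 0.07900032 ≈ 0.507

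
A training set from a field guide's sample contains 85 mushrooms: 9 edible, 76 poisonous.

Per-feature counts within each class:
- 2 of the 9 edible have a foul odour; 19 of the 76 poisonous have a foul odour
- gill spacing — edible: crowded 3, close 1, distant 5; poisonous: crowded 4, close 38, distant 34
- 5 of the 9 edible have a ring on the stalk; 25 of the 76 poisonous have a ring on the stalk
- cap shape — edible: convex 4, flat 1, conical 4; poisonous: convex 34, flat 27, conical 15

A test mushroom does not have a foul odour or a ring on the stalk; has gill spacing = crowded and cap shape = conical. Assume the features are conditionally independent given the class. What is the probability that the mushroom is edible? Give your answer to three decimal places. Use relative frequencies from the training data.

0.537

edible: (9/85) × (7/9) × (3/9) × (4/9) × (4/9) ≈ 0.00542242
poisonous: (76/85) × (57/76) × (4/76) × (51/76) × (15/76) ≈ 0.00467452
P(edible | x) = 0.00542242 / 0.01009694 ≈ 0.537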